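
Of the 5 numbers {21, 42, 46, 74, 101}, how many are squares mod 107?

2

(21/107) = -1 → non-residue.
(42/107) = +1 → QR.
(46/107) = -1 → non-residue.
(74/107) = -1 → non-residue.
(101/107) = +1 → QR.
Total quadratic residues among the 5: 2.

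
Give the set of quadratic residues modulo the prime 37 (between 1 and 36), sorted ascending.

Square k = 1,…,18 (k and 37−k give the same square):
1²=1, 2²=4, 3²=9, 4²=16, 5²=25, 6²=36, 7²≡12, 8²≡27, 9²≡7, 10²≡26, 11²≡10, 12²≡33, 13²≡21, 14²≡11, 15²≡3, 16²≡34, 17²≡30, 18²≡28 (mod 37).
So the quadratic residues mod 37 are {1, 3, 4, 7, 9, 10, 11, 12, 16, 21, 25, 26, 27, 28, 30, 33, 34, 36}.

1,3,4,7,9,10,11,12,16,21,25,26,27,28,30,33,34,36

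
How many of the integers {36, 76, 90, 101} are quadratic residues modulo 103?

(36/103) = +1 → QR.
(76/103) = +1 → QR.
(90/103) = -1 → non-residue.
(101/103) = -1 → non-residue.
Total quadratic residues among the 4: 2.

2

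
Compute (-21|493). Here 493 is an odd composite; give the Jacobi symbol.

-1

First reduce: -21 ≡ 472 (mod 493).
Pull out 2^3: since 493 ≡ 5 (mod 8), (2/493) = -1, so (2/493)^3 = -1.
Reciprocity: 59 ≡ 3 and 493 ≡ 1 (mod 4), so (59/493) = +(493/59).
Reduce top mod 59: now compute (21/59).
Reciprocity: 21 ≡ 1 and 59 ≡ 3 (mod 4), so (21/59) = +(59/21).
Reduce top mod 21: now compute (17/21).
Reciprocity: 17 ≡ 1 and 21 ≡ 1 (mod 4), so (17/21) = +(21/17).
Reduce top mod 17: now compute (4/17).
Pull out 2^2: since 17 ≡ 1 (mod 8), (2/17) = +1, so (2/17)^2 = +1.
Reached (1/17) = 1. Collecting the sign flips along the way, the symbol is -1.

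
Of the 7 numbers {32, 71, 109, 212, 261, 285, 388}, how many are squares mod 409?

4

(32/409) = +1 → QR.
(71/409) = +1 → QR.
(109/409) = +1 → QR.
(212/409) = +1 → QR.
(261/409) = -1 → non-residue.
(285/409) = -1 → non-residue.
(388/409) = -1 → non-residue.
Total quadratic residues among the 7: 4.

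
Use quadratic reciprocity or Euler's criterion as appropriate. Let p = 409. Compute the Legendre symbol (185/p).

Reciprocity: 185 ≡ 1 and 409 ≡ 1 (mod 4), so (185/409) = +(409/185).
Reduce top mod 185: now compute (39/185).
Reciprocity: 39 ≡ 3 and 185 ≡ 1 (mod 4), so (39/185) = +(185/39).
Reduce top mod 39: now compute (29/39).
Reciprocity: 29 ≡ 1 and 39 ≡ 3 (mod 4), so (29/39) = +(39/29).
Reduce top mod 29: now compute (10/29).
Pull out 2: since 29 ≡ 5 (mod 8), (2/29) = -1.
Reciprocity: 5 ≡ 1 and 29 ≡ 1 (mod 4), so (5/29) = +(29/5).
Reduce top mod 5: now compute (4/5).
Pull out 2^2: since 5 ≡ 5 (mod 8), (2/5) = -1, so (2/5)^2 = +1.
Reached (1/5) = 1. Collecting the sign flips along the way, the symbol is -1.

-1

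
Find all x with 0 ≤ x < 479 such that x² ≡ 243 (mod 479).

Since 479 ≡ 3 (mod 4), a square root of 243 is 243^((479+1)/4) = 243^120 mod 479.
Repeated squaring: 243^2≡132, 243^4≡180, 243^8≡307, 243^16≡365, 243^32≡63, 243^64≡137 (mod 479).
243^120 = 243^(64+32+16+8) ≡ 200 (mod 479).
Check: 200² = 40000 ≡ 243 (mod 479). The two roots are 200 and 279.

200, 279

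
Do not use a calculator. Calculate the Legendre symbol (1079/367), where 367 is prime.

1

First reduce: 1079 ≡ 345 (mod 367).
Reciprocity: 345 ≡ 1 and 367 ≡ 3 (mod 4), so (345/367) = +(367/345).
Reduce top mod 345: now compute (22/345).
Pull out 2: since 345 ≡ 1 (mod 8), (2/345) = +1.
Reciprocity: 11 ≡ 3 and 345 ≡ 1 (mod 4), so (11/345) = +(345/11).
Reduce top mod 11: now compute (4/11).
Pull out 2^2: since 11 ≡ 3 (mod 8), (2/11) = -1, so (2/11)^2 = +1.
Reached (1/11) = 1. Collecting the sign flips along the way, the symbol is +1.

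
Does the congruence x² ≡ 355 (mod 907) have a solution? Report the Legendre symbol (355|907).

-1

Reciprocity: 355 ≡ 3 and 907 ≡ 3 (mod 4), so (355/907) = −(907/355).
Reduce top mod 355: now compute (197/355).
Reciprocity: 197 ≡ 1 and 355 ≡ 3 (mod 4), so (197/355) = +(355/197).
Reduce top mod 197: now compute (158/197).
Pull out 2: since 197 ≡ 5 (mod 8), (2/197) = -1.
Reciprocity: 79 ≡ 3 and 197 ≡ 1 (mod 4), so (79/197) = +(197/79).
Reduce top mod 79: now compute (39/79).
Reciprocity: 39 ≡ 3 and 79 ≡ 3 (mod 4), so (39/79) = −(79/39).
Reduce top mod 39: now compute (1/39).
Reached (1/39) = 1. Collecting the sign flips along the way, the symbol is -1.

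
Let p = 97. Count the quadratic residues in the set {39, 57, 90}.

(39/97) = -1 → non-residue.
(57/97) = -1 → non-residue.
(90/97) = -1 → non-residue.
Total quadratic residues among the 3: 0.

0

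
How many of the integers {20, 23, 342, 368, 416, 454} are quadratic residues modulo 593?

4

(20/593) = -1 → non-residue.
(23/593) = +1 → QR.
(342/593) = +1 → QR.
(368/593) = +1 → QR.
(416/593) = -1 → non-residue.
(454/593) = +1 → QR.
Total quadratic residues among the 6: 4.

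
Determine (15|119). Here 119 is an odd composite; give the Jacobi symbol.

Reciprocity: 15 ≡ 3 and 119 ≡ 3 (mod 4), so (15/119) = −(119/15).
Reduce top mod 15: now compute (14/15).
Pull out 2: since 15 ≡ 7 (mod 8), (2/15) = +1.
Reciprocity: 7 ≡ 3 and 15 ≡ 3 (mod 4), so (7/15) = −(15/7).
Reduce top mod 7: now compute (1/7).
Reached (1/7) = 1. Collecting the sign flips along the way, the symbol is +1.

1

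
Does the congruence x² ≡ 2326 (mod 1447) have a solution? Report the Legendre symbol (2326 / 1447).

First reduce: 2326 ≡ 879 (mod 1447).
Reciprocity: 879 ≡ 3 and 1447 ≡ 3 (mod 4), so (879/1447) = −(1447/879).
Reduce top mod 879: now compute (568/879).
Pull out 2^3: since 879 ≡ 7 (mod 8), (2/879) = +1, so (2/879)^3 = +1.
Reciprocity: 71 ≡ 3 and 879 ≡ 3 (mod 4), so (71/879) = −(879/71).
Reduce top mod 71: now compute (27/71).
Reciprocity: 27 ≡ 3 and 71 ≡ 3 (mod 4), so (27/71) = −(71/27).
Reduce top mod 27: now compute (17/27).
Reciprocity: 17 ≡ 1 and 27 ≡ 3 (mod 4), so (17/27) = +(27/17).
Reduce top mod 17: now compute (10/17).
Pull out 2: since 17 ≡ 1 (mod 8), (2/17) = +1.
Reciprocity: 5 ≡ 1 and 17 ≡ 1 (mod 4), so (5/17) = +(17/5).
Reduce top mod 5: now compute (2/5).
Pull out 2: since 5 ≡ 5 (mod 8), (2/5) = -1.
Reached (1/5) = 1. Collecting the sign flips along the way, the symbol is +1.

1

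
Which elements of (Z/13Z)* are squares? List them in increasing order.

Square k = 1,…,6 (k and 13−k give the same square):
1²=1, 2²=4, 3²=9, 4²≡3, 5²≡12, 6²≡10 (mod 13).
So the quadratic residues mod 13 are {1, 3, 4, 9, 10, 12}.

1 3 4 9 10 12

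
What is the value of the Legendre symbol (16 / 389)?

1

Euler's criterion: (16/389) ≡ 16^194 (mod 389).
16^2 ≡ 256 (mod 389)
16^4 ≡ 184 (mod 389)
16^8 ≡ 13 (mod 389)
16^16 ≡ 169 (mod 389)
16^32 ≡ 164 (mod 389)
16^64 ≡ 55 (mod 389)
16^128 ≡ 302 (mod 389)
16^194 = 16^(128+64+2) ≡ 1 (mod 389).
Result is 1, so (16/389) = 1.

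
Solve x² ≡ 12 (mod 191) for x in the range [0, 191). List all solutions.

48, 143

Since 191 ≡ 3 (mod 4), a square root of 12 is 12^((191+1)/4) = 12^48 mod 191.
Repeated squaring: 12^2≡144, 12^4≡108, 12^8≡13, 12^16≡169, 12^32≡102 (mod 191).
12^48 = 12^(32+16) ≡ 48 (mod 191).
Check: 48² = 2304 ≡ 12 (mod 191). The two roots are 48 and 143.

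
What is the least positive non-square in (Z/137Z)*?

3

(2/137) = +1, so 2 is a residue.
(3/137) = −1, so 3 is the smallest positive non-residue mod 137.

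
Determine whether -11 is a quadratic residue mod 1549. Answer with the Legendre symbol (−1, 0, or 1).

1

First reduce: -11 ≡ 1538 (mod 1549).
Pull out 2: since 1549 ≡ 5 (mod 8), (2/1549) = -1.
Reciprocity: 769 ≡ 1 and 1549 ≡ 1 (mod 4), so (769/1549) = +(1549/769).
Reduce top mod 769: now compute (11/769).
Reciprocity: 11 ≡ 3 and 769 ≡ 1 (mod 4), so (11/769) = +(769/11).
Reduce top mod 11: now compute (10/11).
Pull out 2: since 11 ≡ 3 (mod 8), (2/11) = -1.
Reciprocity: 5 ≡ 1 and 11 ≡ 3 (mod 4), so (5/11) = +(11/5).
Reduce top mod 5: now compute (1/5).
Reached (1/5) = 1. Collecting the sign flips along the way, the symbol is +1.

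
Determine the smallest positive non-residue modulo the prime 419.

2

(2/419) = −1, so 2 is the smallest positive non-residue mod 419.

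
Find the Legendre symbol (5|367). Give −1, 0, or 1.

Reciprocity: 5 ≡ 1 and 367 ≡ 3 (mod 4), so (5/367) = +(367/5).
Reduce top mod 5: now compute (2/5).
Pull out 2: since 5 ≡ 5 (mod 8), (2/5) = -1.
Reached (1/5) = 1. Collecting the sign flips along the way, the symbol is -1.

-1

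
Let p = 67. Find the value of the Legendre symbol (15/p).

Reciprocity: 15 ≡ 3 and 67 ≡ 3 (mod 4), so (15/67) = −(67/15).
Reduce top mod 15: now compute (7/15).
Reciprocity: 7 ≡ 3 and 15 ≡ 3 (mod 4), so (7/15) = −(15/7).
Reduce top mod 7: now compute (1/7).
Reached (1/7) = 1. Collecting the sign flips along the way, the symbol is +1.

1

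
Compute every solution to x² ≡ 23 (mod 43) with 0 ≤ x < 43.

18, 25

Since 43 ≡ 3 (mod 4), a square root of 23 is 23^((43+1)/4) = 23^11 mod 43.
Repeated squaring: 23^2≡13, 23^4≡40, 23^8≡9 (mod 43).
23^11 = 23^(8+2+1) ≡ 25 (mod 43).
Check: 25² = 625 ≡ 23 (mod 43). The two roots are 18 and 25.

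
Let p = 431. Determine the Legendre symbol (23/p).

1

Euler's criterion: (23/431) ≡ 23^215 (mod 431).
23^2 ≡ 98 (mod 431)
23^4 ≡ 122 (mod 431)
23^8 ≡ 230 (mod 431)
23^16 ≡ 318 (mod 431)
23^32 ≡ 270 (mod 431)
23^64 ≡ 61 (mod 431)
23^128 ≡ 273 (mod 431)
23^215 = 23^(128+64+16+4+2+1) ≡ 1 (mod 431).
Result is 1, so (23/431) = 1.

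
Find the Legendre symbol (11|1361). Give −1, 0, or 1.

Reciprocity: 11 ≡ 3 and 1361 ≡ 1 (mod 4), so (11/1361) = +(1361/11).
Reduce top mod 11: now compute (8/11).
Pull out 2^3: since 11 ≡ 3 (mod 8), (2/11) = -1, so (2/11)^3 = -1.
Reached (1/11) = 1. Collecting the sign flips along the way, the symbol is -1.

-1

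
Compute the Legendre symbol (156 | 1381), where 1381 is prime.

1

Pull out 2^2: since 1381 ≡ 5 (mod 8), (2/1381) = -1, so (2/1381)^2 = +1.
Reciprocity: 39 ≡ 3 and 1381 ≡ 1 (mod 4), so (39/1381) = +(1381/39).
Reduce top mod 39: now compute (16/39).
Pull out 2^4: since 39 ≡ 7 (mod 8), (2/39) = +1, so (2/39)^4 = +1.
Reached (1/39) = 1. Collecting the sign flips along the way, the symbol is +1.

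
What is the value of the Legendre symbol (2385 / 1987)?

1

First reduce: 2385 ≡ 398 (mod 1987).
Pull out 2: since 1987 ≡ 3 (mod 8), (2/1987) = -1.
Reciprocity: 199 ≡ 3 and 1987 ≡ 3 (mod 4), so (199/1987) = −(1987/199).
Reduce top mod 199: now compute (196/199).
Pull out 2^2: since 199 ≡ 7 (mod 8), (2/199) = +1, so (2/199)^2 = +1.
Reciprocity: 49 ≡ 1 and 199 ≡ 3 (mod 4), so (49/199) = +(199/49).
Reduce top mod 49: now compute (3/49).
Reciprocity: 3 ≡ 3 and 49 ≡ 1 (mod 4), so (3/49) = +(49/3).
Reduce top mod 3: now compute (1/3).
Reached (1/3) = 1. Collecting the sign flips along the way, the symbol is +1.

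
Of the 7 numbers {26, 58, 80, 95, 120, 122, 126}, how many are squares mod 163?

(26/163) = +1 → QR.
(58/163) = +1 → QR.
(80/163) = -1 → non-residue.
(95/163) = +1 → QR.
(120/163) = -1 → non-residue.
(122/163) = -1 → non-residue.
(126/163) = +1 → QR.
Total quadratic residues among the 7: 4.

4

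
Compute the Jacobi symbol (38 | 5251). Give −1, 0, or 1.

1

Pull out 2: since 5251 ≡ 3 (mod 8), (2/5251) = -1.
Reciprocity: 19 ≡ 3 and 5251 ≡ 3 (mod 4), so (19/5251) = −(5251/19).
Reduce top mod 19: now compute (7/19).
Reciprocity: 7 ≡ 3 and 19 ≡ 3 (mod 4), so (7/19) = −(19/7).
Reduce top mod 7: now compute (5/7).
Reciprocity: 5 ≡ 1 and 7 ≡ 3 (mod 4), so (5/7) = +(7/5).
Reduce top mod 5: now compute (2/5).
Pull out 2: since 5 ≡ 5 (mod 8), (2/5) = -1.
Reached (1/5) = 1. Collecting the sign flips along the way, the symbol is +1.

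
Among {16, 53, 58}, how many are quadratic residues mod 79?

(16/79) = +1 → QR.
(53/79) = -1 → non-residue.
(58/79) = -1 → non-residue.
Total quadratic residues among the 3: 1.

1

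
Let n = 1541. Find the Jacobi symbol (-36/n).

First reduce: -36 ≡ 1505 (mod 1541).
Reciprocity: 1505 ≡ 1 and 1541 ≡ 1 (mod 4), so (1505/1541) = +(1541/1505).
Reduce top mod 1505: now compute (36/1505).
Pull out 2^2: since 1505 ≡ 1 (mod 8), (2/1505) = +1, so (2/1505)^2 = +1.
Reciprocity: 9 ≡ 1 and 1505 ≡ 1 (mod 4), so (9/1505) = +(1505/9).
Reduce top mod 9: now compute (2/9).
Pull out 2: since 9 ≡ 1 (mod 8), (2/9) = +1.
Reached (1/9) = 1. Collecting the sign flips along the way, the symbol is +1.

1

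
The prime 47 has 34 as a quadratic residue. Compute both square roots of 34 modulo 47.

Since 47 ≡ 3 (mod 4), a square root of 34 is 34^((47+1)/4) = 34^12 mod 47.
Repeated squaring: 34^2≡28, 34^4≡32, 34^8≡37 (mod 47).
34^12 = 34^(8+4) ≡ 9 (mod 47).
Check: 9² = 81 ≡ 34 (mod 47). The two roots are 9 and 38.

9, 38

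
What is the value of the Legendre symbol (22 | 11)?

0

First reduce: 22 ≡ 0 (mod 11).
Top reduces to 0: gcd > 1, so the symbol is 0.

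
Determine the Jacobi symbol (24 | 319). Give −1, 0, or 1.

Pull out 2^3: since 319 ≡ 7 (mod 8), (2/319) = +1, so (2/319)^3 = +1.
Reciprocity: 3 ≡ 3 and 319 ≡ 3 (mod 4), so (3/319) = −(319/3).
Reduce top mod 3: now compute (1/3).
Reached (1/3) = 1. Collecting the sign flips along the way, the symbol is -1.

-1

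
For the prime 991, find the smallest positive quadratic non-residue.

(2/991) = +1, so 2 is a residue.
(3/991) = −1, so 3 is the smallest positive non-residue mod 991.

3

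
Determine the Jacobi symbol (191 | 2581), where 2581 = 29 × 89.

1

Reciprocity: 191 ≡ 3 and 2581 ≡ 1 (mod 4), so (191/2581) = +(2581/191).
Reduce top mod 191: now compute (98/191).
Pull out 2: since 191 ≡ 7 (mod 8), (2/191) = +1.
Reciprocity: 49 ≡ 1 and 191 ≡ 3 (mod 4), so (49/191) = +(191/49).
Reduce top mod 49: now compute (44/49).
Pull out 2^2: since 49 ≡ 1 (mod 8), (2/49) = +1, so (2/49)^2 = +1.
Reciprocity: 11 ≡ 3 and 49 ≡ 1 (mod 4), so (11/49) = +(49/11).
Reduce top mod 11: now compute (5/11).
Reciprocity: 5 ≡ 1 and 11 ≡ 3 (mod 4), so (5/11) = +(11/5).
Reduce top mod 5: now compute (1/5).
Reached (1/5) = 1. Collecting the sign flips along the way, the symbol is +1.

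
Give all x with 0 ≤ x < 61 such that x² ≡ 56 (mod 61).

61 ≡ 1 (mod 4), so we find a root by search.
Trying successive values, 19² = 361 ≡ 56 (mod 61). The other root is 61 − 19 = 42.

19, 42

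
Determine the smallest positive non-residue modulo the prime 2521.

11

(2/2521) = +1, so 2 is a residue.
(3/2521) = +1, so 3 is a residue.
(4/2521) = +1, so 4 is a residue.
(5/2521) = +1, so 5 is a residue.
(6/2521) = +1, so 6 is a residue.
(7/2521) = +1, so 7 is a residue.
(8/2521) = +1, so 8 is a residue.
(9/2521) = +1, so 9 is a residue.
(10/2521) = +1, so 10 is a residue.
(11/2521) = −1, so 11 is the smallest positive non-residue mod 2521.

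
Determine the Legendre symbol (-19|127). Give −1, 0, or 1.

-1

First reduce: -19 ≡ 108 (mod 127).
Pull out 2^2: since 127 ≡ 7 (mod 8), (2/127) = +1, so (2/127)^2 = +1.
Reciprocity: 27 ≡ 3 and 127 ≡ 3 (mod 4), so (27/127) = −(127/27).
Reduce top mod 27: now compute (19/27).
Reciprocity: 19 ≡ 3 and 27 ≡ 3 (mod 4), so (19/27) = −(27/19).
Reduce top mod 19: now compute (8/19).
Pull out 2^3: since 19 ≡ 3 (mod 8), (2/19) = -1, so (2/19)^3 = -1.
Reached (1/19) = 1. Collecting the sign flips along the way, the symbol is -1.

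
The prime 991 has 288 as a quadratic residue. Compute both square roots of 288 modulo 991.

85, 906

Since 991 ≡ 3 (mod 4), a square root of 288 is 288^((991+1)/4) = 288^248 mod 991.
Repeated squaring: 288^2≡691, 288^4≡810, 288^8≡58, 288^16≡391, 288^32≡267, 288^64≡928, 288^128≡5 (mod 991).
288^248 = 288^(128+64+32+16+8) ≡ 906 (mod 991).
Check: 906² = 820836 ≡ 288 (mod 991). The two roots are 85 and 906.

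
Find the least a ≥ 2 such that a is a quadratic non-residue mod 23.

5

(2/23) = +1, so 2 is a residue.
(3/23) = +1, so 3 is a residue.
(4/23) = +1, so 4 is a residue.
(5/23) = −1, so 5 is the smallest positive non-residue mod 23.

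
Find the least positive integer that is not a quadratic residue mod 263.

5

(2/263) = +1, so 2 is a residue.
(3/263) = +1, so 3 is a residue.
(4/263) = +1, so 4 is a residue.
(5/263) = −1, so 5 is the smallest positive non-residue mod 263.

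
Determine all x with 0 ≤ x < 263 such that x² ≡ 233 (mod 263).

93, 170

Since 263 ≡ 3 (mod 4), a square root of 233 is 233^((263+1)/4) = 233^66 mod 263.
Repeated squaring: 233^2≡111, 233^4≡223, 233^8≡22, 233^16≡221, 233^32≡186, 233^64≡143 (mod 263).
233^66 = 233^(64+2) ≡ 93 (mod 263).
Check: 93² = 8649 ≡ 233 (mod 263). The two roots are 93 and 170.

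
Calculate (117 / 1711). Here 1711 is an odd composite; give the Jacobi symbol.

-1

Reciprocity: 117 ≡ 1 and 1711 ≡ 3 (mod 4), so (117/1711) = +(1711/117).
Reduce top mod 117: now compute (73/117).
Reciprocity: 73 ≡ 1 and 117 ≡ 1 (mod 4), so (73/117) = +(117/73).
Reduce top mod 73: now compute (44/73).
Pull out 2^2: since 73 ≡ 1 (mod 8), (2/73) = +1, so (2/73)^2 = +1.
Reciprocity: 11 ≡ 3 and 73 ≡ 1 (mod 4), so (11/73) = +(73/11).
Reduce top mod 11: now compute (7/11).
Reciprocity: 7 ≡ 3 and 11 ≡ 3 (mod 4), so (7/11) = −(11/7).
Reduce top mod 7: now compute (4/7).
Pull out 2^2: since 7 ≡ 7 (mod 8), (2/7) = +1, so (2/7)^2 = +1.
Reached (1/7) = 1. Collecting the sign flips along the way, the symbol is -1.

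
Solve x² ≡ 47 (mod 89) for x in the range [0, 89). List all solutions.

89 ≡ 1 (mod 4), so we find a root by search.
Trying successive values, 15² = 225 ≡ 47 (mod 89). The other root is 89 − 15 = 74.

15, 74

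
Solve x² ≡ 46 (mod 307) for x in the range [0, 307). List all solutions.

Since 307 ≡ 3 (mod 4), a square root of 46 is 46^((307+1)/4) = 46^77 mod 307.
Repeated squaring: 46^2≡274, 46^4≡168, 46^8≡287, 46^16≡93, 46^32≡53, 46^64≡46 (mod 307).
46^77 = 46^(64+8+4+1) ≡ 53 (mod 307).
Check: 53² = 2809 ≡ 46 (mod 307). The two roots are 53 and 254.

53, 254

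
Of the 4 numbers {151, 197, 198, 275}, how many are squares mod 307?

(151/307) = -1 → non-residue.
(197/307) = -1 → non-residue.
(198/307) = -1 → non-residue.
(275/307) = +1 → QR.
Total quadratic residues among the 4: 1.

1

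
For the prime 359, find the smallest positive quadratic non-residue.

(2/359) = +1, so 2 is a residue.
(3/359) = +1, so 3 is a residue.
(4/359) = +1, so 4 is a residue.
(5/359) = +1, so 5 is a residue.
(6/359) = +1, so 6 is a residue.
(7/359) = −1, so 7 is the smallest positive non-residue mod 359.

7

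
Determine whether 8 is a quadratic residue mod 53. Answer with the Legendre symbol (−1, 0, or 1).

Pull out 2^3: since 53 ≡ 5 (mod 8), (2/53) = -1, so (2/53)^3 = -1.
Reached (1/53) = 1. Collecting the sign flips along the way, the symbol is -1.

-1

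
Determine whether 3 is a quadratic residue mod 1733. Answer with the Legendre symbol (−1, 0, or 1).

Reciprocity: 3 ≡ 3 and 1733 ≡ 1 (mod 4), so (3/1733) = +(1733/3).
Reduce top mod 3: now compute (2/3).
Pull out 2: since 3 ≡ 3 (mod 8), (2/3) = -1.
Reached (1/3) = 1. Collecting the sign flips along the way, the symbol is -1.

-1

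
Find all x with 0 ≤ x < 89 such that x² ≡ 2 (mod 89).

25, 64

89 ≡ 1 (mod 4), so we find a root by search.
Trying successive values, 25² = 625 ≡ 2 (mod 89). The other root is 89 − 25 = 64.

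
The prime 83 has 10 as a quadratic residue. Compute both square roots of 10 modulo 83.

33, 50

Since 83 ≡ 3 (mod 4), a square root of 10 is 10^((83+1)/4) = 10^21 mod 83.
Repeated squaring: 10^2≡17, 10^4≡40, 10^8≡23, 10^16≡31 (mod 83).
10^21 = 10^(16+4+1) ≡ 33 (mod 83).
Check: 33² = 1089 ≡ 10 (mod 83). The two roots are 33 and 50.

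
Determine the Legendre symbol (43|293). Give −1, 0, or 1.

1

Euler's criterion: (43/293) ≡ 43^146 (mod 293).
43^2 ≡ 91 (mod 293)
43^4 ≡ 77 (mod 293)
43^8 ≡ 69 (mod 293)
43^16 ≡ 73 (mod 293)
43^32 ≡ 55 (mod 293)
43^64 ≡ 95 (mod 293)
43^128 ≡ 235 (mod 293)
43^146 = 43^(128+16+2) ≡ 1 (mod 293).
Result is 1, so (43/293) = 1.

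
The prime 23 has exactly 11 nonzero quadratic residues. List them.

Square k = 1,…,11 (k and 23−k give the same square):
1²=1, 2²=4, 3²=9, 4²=16, 5²≡2, 6²≡13, 7²≡3, 8²≡18, 9²≡12, 10²≡8, 11²≡6 (mod 23).
So the quadratic residues mod 23 are {1, 2, 3, 4, 6, 8, 9, 12, 13, 16, 18}.

1,2,3,4,6,8,9,12,13,16,18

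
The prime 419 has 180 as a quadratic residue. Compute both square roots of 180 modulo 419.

173, 246

Since 419 ≡ 3 (mod 4), a square root of 180 is 180^((419+1)/4) = 180^105 mod 419.
Repeated squaring: 180^2≡137, 180^4≡333, 180^8≡273, 180^16≡366, 180^32≡295, 180^64≡292 (mod 419).
180^105 = 180^(64+32+8+1) ≡ 173 (mod 419).
Check: 173² = 29929 ≡ 180 (mod 419). The two roots are 173 and 246.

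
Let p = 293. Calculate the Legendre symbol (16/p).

Pull out 2^4: since 293 ≡ 5 (mod 8), (2/293) = -1, so (2/293)^4 = +1.
Reached (1/293) = 1. Collecting the sign flips along the way, the symbol is +1.

1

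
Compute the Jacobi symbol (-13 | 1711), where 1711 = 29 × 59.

First reduce: -13 ≡ 1698 (mod 1711).
Pull out 2: since 1711 ≡ 7 (mod 8), (2/1711) = +1.
Reciprocity: 849 ≡ 1 and 1711 ≡ 3 (mod 4), so (849/1711) = +(1711/849).
Reduce top mod 849: now compute (13/849).
Reciprocity: 13 ≡ 1 and 849 ≡ 1 (mod 4), so (13/849) = +(849/13).
Reduce top mod 13: now compute (4/13).
Pull out 2^2: since 13 ≡ 5 (mod 8), (2/13) = -1, so (2/13)^2 = +1.
Reached (1/13) = 1. Collecting the sign flips along the way, the symbol is +1.

1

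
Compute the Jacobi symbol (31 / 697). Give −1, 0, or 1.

Reciprocity: 31 ≡ 3 and 697 ≡ 1 (mod 4), so (31/697) = +(697/31).
Reduce top mod 31: now compute (15/31).
Reciprocity: 15 ≡ 3 and 31 ≡ 3 (mod 4), so (15/31) = −(31/15).
Reduce top mod 15: now compute (1/15).
Reached (1/15) = 1. Collecting the sign flips along the way, the symbol is -1.

-1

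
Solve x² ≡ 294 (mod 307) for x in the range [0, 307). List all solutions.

Since 307 ≡ 3 (mod 4), a square root of 294 is 294^((307+1)/4) = 294^77 mod 307.
Repeated squaring: 294^2≡169, 294^4≡10, 294^8≡100, 294^16≡176, 294^32≡276, 294^64≡40 (mod 307).
294^77 = 294^(64+8+4+1) ≡ 58 (mod 307).
Check: 58² = 3364 ≡ 294 (mod 307). The two roots are 58 and 249.

58, 249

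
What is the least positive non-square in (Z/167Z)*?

(2/167) = +1, so 2 is a residue.
(3/167) = +1, so 3 is a residue.
(4/167) = +1, so 4 is a residue.
(5/167) = −1, so 5 is the smallest positive non-residue mod 167.

5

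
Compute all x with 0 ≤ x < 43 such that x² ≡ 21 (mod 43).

8, 35

Since 43 ≡ 3 (mod 4), a square root of 21 is 21^((43+1)/4) = 21^11 mod 43.
Repeated squaring: 21^2≡11, 21^4≡35, 21^8≡21 (mod 43).
21^11 = 21^(8+2+1) ≡ 35 (mod 43).
Check: 35² = 1225 ≡ 21 (mod 43). The two roots are 8 and 35.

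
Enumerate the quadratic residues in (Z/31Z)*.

Square k = 1,…,15 (k and 31−k give the same square):
1²=1, 2²=4, 3²=9, 4²=16, 5²=25, 6²≡5, 7²≡18, 8²≡2, 9²≡19, 10²≡7, 11²≡28, 12²≡20, 13²≡14, 14²≡10, 15²≡8 (mod 31).
So the quadratic residues mod 31 are {1, 2, 4, 5, 7, 8, 9, 10, 14, 16, 18, 19, 20, 25, 28}.

1 2 4 5 7 8 9 10 14 16 18 19 20 25 28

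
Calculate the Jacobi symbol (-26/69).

-1

First reduce: -26 ≡ 43 (mod 69).
Reciprocity: 43 ≡ 3 and 69 ≡ 1 (mod 4), so (43/69) = +(69/43).
Reduce top mod 43: now compute (26/43).
Pull out 2: since 43 ≡ 3 (mod 8), (2/43) = -1.
Reciprocity: 13 ≡ 1 and 43 ≡ 3 (mod 4), so (13/43) = +(43/13).
Reduce top mod 13: now compute (4/13).
Pull out 2^2: since 13 ≡ 5 (mod 8), (2/13) = -1, so (2/13)^2 = +1.
Reached (1/13) = 1. Collecting the sign flips along the way, the symbol is -1.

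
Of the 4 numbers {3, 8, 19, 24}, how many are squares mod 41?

(3/41) = -1 → non-residue.
(8/41) = +1 → QR.
(19/41) = -1 → non-residue.
(24/41) = -1 → non-residue.
Total quadratic residues among the 4: 1.

1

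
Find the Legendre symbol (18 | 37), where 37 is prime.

Euler's criterion: (18/37) ≡ 18^18 (mod 37).
18^2 ≡ 28 (mod 37)
18^4 ≡ 7 (mod 37)
18^8 ≡ 12 (mod 37)
18^16 ≡ 33 (mod 37)
18^18 = 18^(16+2) ≡ 36 (mod 37).
Result is 36 ≡ −1, so (18/37) = −1.

-1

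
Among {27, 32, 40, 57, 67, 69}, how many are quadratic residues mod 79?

(27/79) = -1 → non-residue.
(32/79) = +1 → QR.
(40/79) = +1 → QR.
(57/79) = -1 → non-residue.
(67/79) = +1 → QR.
(69/79) = -1 → non-residue.
Total quadratic residues among the 6: 3.

3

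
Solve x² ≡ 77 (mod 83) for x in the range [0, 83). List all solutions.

34, 49

Since 83 ≡ 3 (mod 4), a square root of 77 is 77^((83+1)/4) = 77^21 mod 83.
Repeated squaring: 77^2≡36, 77^4≡51, 77^8≡28, 77^16≡37 (mod 83).
77^21 = 77^(16+4+1) ≡ 49 (mod 83).
Check: 49² = 2401 ≡ 77 (mod 83). The two roots are 34 and 49.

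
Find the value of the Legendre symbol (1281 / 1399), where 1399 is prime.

-1

Reciprocity: 1281 ≡ 1 and 1399 ≡ 3 (mod 4), so (1281/1399) = +(1399/1281).
Reduce top mod 1281: now compute (118/1281).
Pull out 2: since 1281 ≡ 1 (mod 8), (2/1281) = +1.
Reciprocity: 59 ≡ 3 and 1281 ≡ 1 (mod 4), so (59/1281) = +(1281/59).
Reduce top mod 59: now compute (42/59).
Pull out 2: since 59 ≡ 3 (mod 8), (2/59) = -1.
Reciprocity: 21 ≡ 1 and 59 ≡ 3 (mod 4), so (21/59) = +(59/21).
Reduce top mod 21: now compute (17/21).
Reciprocity: 17 ≡ 1 and 21 ≡ 1 (mod 4), so (17/21) = +(21/17).
Reduce top mod 17: now compute (4/17).
Pull out 2^2: since 17 ≡ 1 (mod 8), (2/17) = +1, so (2/17)^2 = +1.
Reached (1/17) = 1. Collecting the sign flips along the way, the symbol is -1.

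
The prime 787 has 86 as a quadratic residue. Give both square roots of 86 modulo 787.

310, 477

Since 787 ≡ 3 (mod 4), a square root of 86 is 86^((787+1)/4) = 86^197 mod 787.
Repeated squaring: 86^2≡313, 86^4≡381, 86^8≡353, 86^16≡263, 86^32≡700, 86^64≡486, 86^128≡96 (mod 787).
86^197 = 86^(128+64+4+1) ≡ 310 (mod 787).
Check: 310² = 96100 ≡ 86 (mod 787). The two roots are 310 and 477.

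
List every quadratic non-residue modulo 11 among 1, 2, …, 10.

Square k = 1,…,5 (k and 11−k give the same square):
1²=1, 2²=4, 3²=9, 4²≡5, 5²≡3 (mod 11).
The residues are {1, 3, 4, 5, 9}; the non-residues are the remaining 5 nonzero classes.

2,6,7,8,10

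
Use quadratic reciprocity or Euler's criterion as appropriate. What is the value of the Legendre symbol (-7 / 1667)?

First reduce: -7 ≡ 1660 (mod 1667).
Pull out 2^2: since 1667 ≡ 3 (mod 8), (2/1667) = -1, so (2/1667)^2 = +1.
Reciprocity: 415 ≡ 3 and 1667 ≡ 3 (mod 4), so (415/1667) = −(1667/415).
Reduce top mod 415: now compute (7/415).
Reciprocity: 7 ≡ 3 and 415 ≡ 3 (mod 4), so (7/415) = −(415/7).
Reduce top mod 7: now compute (2/7).
Pull out 2: since 7 ≡ 7 (mod 8), (2/7) = +1.
Reached (1/7) = 1. Collecting the sign flips along the way, the symbol is +1.

1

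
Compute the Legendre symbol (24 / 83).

-1

Euler's criterion: (24/83) ≡ 24^41 (mod 83).
24^2 ≡ 78 (mod 83)
24^4 ≡ 25 (mod 83)
24^8 ≡ 44 (mod 83)
24^16 ≡ 27 (mod 83)
24^32 ≡ 65 (mod 83)
24^41 = 24^(32+8+1) ≡ 82 (mod 83).
Result is 82 ≡ −1, so (24/83) = −1.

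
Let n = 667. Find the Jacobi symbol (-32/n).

1

First reduce: -32 ≡ 635 (mod 667).
Reciprocity: 635 ≡ 3 and 667 ≡ 3 (mod 4), so (635/667) = −(667/635).
Reduce top mod 635: now compute (32/635).
Pull out 2^5: since 635 ≡ 3 (mod 8), (2/635) = -1, so (2/635)^5 = -1.
Reached (1/635) = 1. Collecting the sign flips along the way, the symbol is +1.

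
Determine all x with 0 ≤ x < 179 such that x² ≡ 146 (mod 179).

44, 135

Since 179 ≡ 3 (mod 4), a square root of 146 is 146^((179+1)/4) = 146^45 mod 179.
Repeated squaring: 146^2≡15, 146^4≡46, 146^8≡147, 146^16≡129, 146^32≡173 (mod 179).
146^45 = 146^(32+8+4+1) ≡ 135 (mod 179).
Check: 135² = 18225 ≡ 146 (mod 179). The two roots are 44 and 135.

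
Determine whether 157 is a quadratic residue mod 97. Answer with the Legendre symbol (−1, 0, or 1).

-1

Euler's criterion: (157/97) ≡ 60^48 (mod 97).
60^2 ≡ 11 (mod 97)
60^4 ≡ 24 (mod 97)
60^8 ≡ 91 (mod 97)
60^16 ≡ 36 (mod 97)
60^32 ≡ 35 (mod 97)
60^48 = 60^(32+16) ≡ 96 (mod 97).
Result is 96 ≡ −1, so (157/97) = −1.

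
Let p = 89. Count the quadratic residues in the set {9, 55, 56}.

(9/89) = +1 → QR.
(55/89) = +1 → QR.
(56/89) = -1 → non-residue.
Total quadratic residues among the 3: 2.

2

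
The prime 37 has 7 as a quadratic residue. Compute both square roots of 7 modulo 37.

37 ≡ 1 (mod 4), so we find a root by search.
Trying successive values, 9² = 81 ≡ 7 (mod 37). The other root is 37 − 9 = 28.

9, 28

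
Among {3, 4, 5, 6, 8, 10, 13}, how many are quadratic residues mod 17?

(3/17) = -1 → non-residue.
(4/17) = +1 → QR.
(5/17) = -1 → non-residue.
(6/17) = -1 → non-residue.
(8/17) = +1 → QR.
(10/17) = -1 → non-residue.
(13/17) = +1 → QR.
Total quadratic residues among the 7: 3.

3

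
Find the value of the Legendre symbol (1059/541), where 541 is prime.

1

Euler's criterion: (1059/541) ≡ 518^270 (mod 541).
518^2 ≡ 529 (mod 541)
518^4 ≡ 144 (mod 541)
518^8 ≡ 178 (mod 541)
518^16 ≡ 306 (mod 541)
518^32 ≡ 43 (mod 541)
518^64 ≡ 226 (mod 541)
518^128 ≡ 222 (mod 541)
518^256 ≡ 53 (mod 541)
518^270 = 518^(256+8+4+2) ≡ 1 (mod 541).
Result is 1, so (1059/541) = 1.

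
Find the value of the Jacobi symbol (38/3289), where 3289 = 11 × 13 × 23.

-1

Pull out 2: since 3289 ≡ 1 (mod 8), (2/3289) = +1.
Reciprocity: 19 ≡ 3 and 3289 ≡ 1 (mod 4), so (19/3289) = +(3289/19).
Reduce top mod 19: now compute (2/19).
Pull out 2: since 19 ≡ 3 (mod 8), (2/19) = -1.
Reached (1/19) = 1. Collecting the sign flips along the way, the symbol is -1.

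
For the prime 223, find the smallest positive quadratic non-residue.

3

(2/223) = +1, so 2 is a residue.
(3/223) = −1, so 3 is the smallest positive non-residue mod 223.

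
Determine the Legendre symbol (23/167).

-1

Reciprocity: 23 ≡ 3 and 167 ≡ 3 (mod 4), so (23/167) = −(167/23).
Reduce top mod 23: now compute (6/23).
Pull out 2: since 23 ≡ 7 (mod 8), (2/23) = +1.
Reciprocity: 3 ≡ 3 and 23 ≡ 3 (mod 4), so (3/23) = −(23/3).
Reduce top mod 3: now compute (2/3).
Pull out 2: since 3 ≡ 3 (mod 8), (2/3) = -1.
Reached (1/3) = 1. Collecting the sign flips along the way, the symbol is -1.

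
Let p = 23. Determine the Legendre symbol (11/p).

Reciprocity: 11 ≡ 3 and 23 ≡ 3 (mod 4), so (11/23) = −(23/11).
Reduce top mod 11: now compute (1/11).
Reached (1/11) = 1. Collecting the sign flips along the way, the symbol is -1.

-1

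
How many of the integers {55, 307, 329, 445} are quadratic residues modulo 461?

2

(55/461) = -1 → non-residue.
(307/461) = -1 → non-residue.
(329/461) = +1 → QR.
(445/461) = +1 → QR.
Total quadratic residues among the 4: 2.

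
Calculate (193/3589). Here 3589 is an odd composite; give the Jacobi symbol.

Reciprocity: 193 ≡ 1 and 3589 ≡ 1 (mod 4), so (193/3589) = +(3589/193).
Reduce top mod 193: now compute (115/193).
Reciprocity: 115 ≡ 3 and 193 ≡ 1 (mod 4), so (115/193) = +(193/115).
Reduce top mod 115: now compute (78/115).
Pull out 2: since 115 ≡ 3 (mod 8), (2/115) = -1.
Reciprocity: 39 ≡ 3 and 115 ≡ 3 (mod 4), so (39/115) = −(115/39).
Reduce top mod 39: now compute (37/39).
Reciprocity: 37 ≡ 1 and 39 ≡ 3 (mod 4), so (37/39) = +(39/37).
Reduce top mod 37: now compute (2/37).
Pull out 2: since 37 ≡ 5 (mod 8), (2/37) = -1.
Reached (1/37) = 1. Collecting the sign flips along the way, the symbol is -1.

-1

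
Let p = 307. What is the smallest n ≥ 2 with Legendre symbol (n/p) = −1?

(2/307) = −1, so 2 is the smallest positive non-residue mod 307.

2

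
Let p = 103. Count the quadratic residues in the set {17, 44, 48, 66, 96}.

(17/103) = +1 → QR.
(44/103) = -1 → non-residue.
(48/103) = -1 → non-residue.
(66/103) = +1 → QR.
(96/103) = -1 → non-residue.
Total quadratic residues among the 5: 2.

2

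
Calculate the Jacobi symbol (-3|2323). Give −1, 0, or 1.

First reduce: -3 ≡ 2320 (mod 2323).
Pull out 2^4: since 2323 ≡ 3 (mod 8), (2/2323) = -1, so (2/2323)^4 = +1.
Reciprocity: 145 ≡ 1 and 2323 ≡ 3 (mod 4), so (145/2323) = +(2323/145).
Reduce top mod 145: now compute (3/145).
Reciprocity: 3 ≡ 3 and 145 ≡ 1 (mod 4), so (3/145) = +(145/3).
Reduce top mod 3: now compute (1/3).
Reached (1/3) = 1. Collecting the sign flips along the way, the symbol is +1.

1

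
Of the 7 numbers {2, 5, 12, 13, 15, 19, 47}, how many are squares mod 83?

(2/83) = -1 → non-residue.
(5/83) = -1 → non-residue.
(12/83) = +1 → QR.
(13/83) = -1 → non-residue.
(15/83) = -1 → non-residue.
(19/83) = -1 → non-residue.
(47/83) = -1 → non-residue.
Total quadratic residues among the 7: 1.

1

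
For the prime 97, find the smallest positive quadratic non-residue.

5

(2/97) = +1, so 2 is a residue.
(3/97) = +1, so 3 is a residue.
(4/97) = +1, so 4 is a residue.
(5/97) = −1, so 5 is the smallest positive non-residue mod 97.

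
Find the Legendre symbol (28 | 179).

-1

Pull out 2^2: since 179 ≡ 3 (mod 8), (2/179) = -1, so (2/179)^2 = +1.
Reciprocity: 7 ≡ 3 and 179 ≡ 3 (mod 4), so (7/179) = −(179/7).
Reduce top mod 7: now compute (4/7).
Pull out 2^2: since 7 ≡ 7 (mod 8), (2/7) = +1, so (2/7)^2 = +1.
Reached (1/7) = 1. Collecting the sign flips along the way, the symbol is -1.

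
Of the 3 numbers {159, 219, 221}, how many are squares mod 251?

2

(159/251) = -1 → non-residue.
(219/251) = +1 → QR.
(221/251) = +1 → QR.
Total quadratic residues among the 3: 2.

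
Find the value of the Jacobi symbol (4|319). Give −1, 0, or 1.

1

Pull out 2^2: since 319 ≡ 7 (mod 8), (2/319) = +1, so (2/319)^2 = +1.
Reached (1/319) = 1. Collecting the sign flips along the way, the symbol is +1.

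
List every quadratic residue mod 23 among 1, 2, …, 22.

1, 2, 3, 4, 6, 8, 9, 12, 13, 16, 18

Square k = 1,…,11 (k and 23−k give the same square):
1²=1, 2²=4, 3²=9, 4²=16, 5²≡2, 6²≡13, 7²≡3, 8²≡18, 9²≡12, 10²≡8, 11²≡6 (mod 23).
So the quadratic residues mod 23 are {1, 2, 3, 4, 6, 8, 9, 12, 13, 16, 18}.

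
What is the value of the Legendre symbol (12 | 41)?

Pull out 2^2: since 41 ≡ 1 (mod 8), (2/41) = +1, so (2/41)^2 = +1.
Reciprocity: 3 ≡ 3 and 41 ≡ 1 (mod 4), so (3/41) = +(41/3).
Reduce top mod 3: now compute (2/3).
Pull out 2: since 3 ≡ 3 (mod 8), (2/3) = -1.
Reached (1/3) = 1. Collecting the sign flips along the way, the symbol is -1.

-1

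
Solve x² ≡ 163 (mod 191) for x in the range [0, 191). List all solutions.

Since 191 ≡ 3 (mod 4), a square root of 163 is 163^((191+1)/4) = 163^48 mod 191.
Repeated squaring: 163^2≡20, 163^4≡18, 163^8≡133, 163^16≡117, 163^32≡128 (mod 191).
163^48 = 163^(32+16) ≡ 78 (mod 191).
Check: 78² = 6084 ≡ 163 (mod 191). The two roots are 78 and 113.

78, 113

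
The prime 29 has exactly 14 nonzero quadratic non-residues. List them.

2, 3, 8, 10, 11, 12, 14, 15, 17, 18, 19, 21, 26, 27

Square k = 1,…,14 (k and 29−k give the same square):
1²=1, 2²=4, 3²=9, 4²=16, 5²=25, 6²≡7, 7²≡20, 8²≡6, 9²≡23, 10²≡13, 11²≡5, 12²≡28, 13²≡24, 14²≡22 (mod 29).
The residues are {1, 4, 5, 6, 7, 9, 13, 16, 20, 22, 23, 24, 25, 28}; the non-residues are the remaining 14 nonzero classes.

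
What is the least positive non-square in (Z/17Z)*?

(2/17) = +1, so 2 is a residue.
(3/17) = −1, so 3 is the smallest positive non-residue mod 17.

3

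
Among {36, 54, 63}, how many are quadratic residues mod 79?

1

(36/79) = +1 → QR.
(54/79) = -1 → non-residue.
(63/79) = -1 → non-residue.
Total quadratic residues among the 3: 1.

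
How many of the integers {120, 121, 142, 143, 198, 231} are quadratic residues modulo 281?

(120/281) = -1 → non-residue.
(121/281) = +1 → QR.
(142/281) = -1 → non-residue.
(143/281) = +1 → QR.
(198/281) = -1 → non-residue.
(231/281) = +1 → QR.
Total quadratic residues among the 6: 3.

3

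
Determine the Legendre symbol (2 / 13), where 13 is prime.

Pull out 2: since 13 ≡ 5 (mod 8), (2/13) = -1.
Reached (1/13) = 1. Collecting the sign flips along the way, the symbol is -1.

-1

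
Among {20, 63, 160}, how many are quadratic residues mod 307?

2

(20/307) = -1 → non-residue.
(63/307) = +1 → QR.
(160/307) = +1 → QR.
Total quadratic residues among the 3: 2.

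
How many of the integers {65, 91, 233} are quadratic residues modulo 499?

(65/499) = -1 → non-residue.
(91/499) = +1 → QR.
(233/499) = +1 → QR.
Total quadratic residues among the 3: 2.

2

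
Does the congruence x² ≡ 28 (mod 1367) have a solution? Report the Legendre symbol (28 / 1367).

Pull out 2^2: since 1367 ≡ 7 (mod 8), (2/1367) = +1, so (2/1367)^2 = +1.
Reciprocity: 7 ≡ 3 and 1367 ≡ 3 (mod 4), so (7/1367) = −(1367/7).
Reduce top mod 7: now compute (2/7).
Pull out 2: since 7 ≡ 7 (mod 8), (2/7) = +1.
Reached (1/7) = 1. Collecting the sign flips along the way, the symbol is -1.

-1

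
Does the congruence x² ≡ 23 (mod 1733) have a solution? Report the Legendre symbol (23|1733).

Reciprocity: 23 ≡ 3 and 1733 ≡ 1 (mod 4), so (23/1733) = +(1733/23).
Reduce top mod 23: now compute (8/23).
Pull out 2^3: since 23 ≡ 7 (mod 8), (2/23) = +1, so (2/23)^3 = +1.
Reached (1/23) = 1. Collecting the sign flips along the way, the symbol is +1.

1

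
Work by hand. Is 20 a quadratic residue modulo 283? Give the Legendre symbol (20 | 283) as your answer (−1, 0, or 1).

-1

Pull out 2^2: since 283 ≡ 3 (mod 8), (2/283) = -1, so (2/283)^2 = +1.
Reciprocity: 5 ≡ 1 and 283 ≡ 3 (mod 4), so (5/283) = +(283/5).
Reduce top mod 5: now compute (3/5).
Reciprocity: 3 ≡ 3 and 5 ≡ 1 (mod 4), so (3/5) = +(5/3).
Reduce top mod 3: now compute (2/3).
Pull out 2: since 3 ≡ 3 (mod 8), (2/3) = -1.
Reached (1/3) = 1. Collecting the sign flips along the way, the symbol is -1.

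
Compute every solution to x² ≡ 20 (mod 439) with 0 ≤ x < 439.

Since 439 ≡ 3 (mod 4), a square root of 20 is 20^((439+1)/4) = 20^110 mod 439.
Repeated squaring: 20^2≡400, 20^4≡204, 20^8≡350, 20^16≡19, 20^32≡361, 20^64≡377 (mod 439).
20^110 = 20^(64+32+8+4+2) ≡ 278 (mod 439).
Check: 278² = 77284 ≡ 20 (mod 439). The two roots are 161 and 278.

161, 278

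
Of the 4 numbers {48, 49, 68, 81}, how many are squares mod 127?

3

(48/127) = -1 → non-residue.
(49/127) = +1 → QR.
(68/127) = +1 → QR.
(81/127) = +1 → QR.
Total quadratic residues among the 4: 3.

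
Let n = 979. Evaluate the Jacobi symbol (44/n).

Pull out 2^2: since 979 ≡ 3 (mod 8), (2/979) = -1, so (2/979)^2 = +1.
Reciprocity: 11 ≡ 3 and 979 ≡ 3 (mod 4), so (11/979) = −(979/11).
Reduce top mod 11: now compute (0/11).
Top reduces to 0: gcd > 1, so the symbol is 0.

0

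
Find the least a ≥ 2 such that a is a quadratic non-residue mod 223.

3

(2/223) = +1, so 2 is a residue.
(3/223) = −1, so 3 is the smallest positive non-residue mod 223.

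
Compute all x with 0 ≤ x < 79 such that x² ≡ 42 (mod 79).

Since 79 ≡ 3 (mod 4), a square root of 42 is 42^((79+1)/4) = 42^20 mod 79.
Repeated squaring: 42^2≡26, 42^4≡44, 42^8≡40, 42^16≡20 (mod 79).
42^20 = 42^(16+4) ≡ 11 (mod 79).
Check: 11² = 121 ≡ 42 (mod 79). The two roots are 11 and 68.

11, 68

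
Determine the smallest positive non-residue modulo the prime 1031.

(2/1031) = +1, so 2 is a residue.
(3/1031) = +1, so 3 is a residue.
(4/1031) = +1, so 4 is a residue.
(5/1031) = +1, so 5 is a residue.
(6/1031) = +1, so 6 is a residue.
(7/1031) = −1, so 7 is the smallest positive non-residue mod 1031.

7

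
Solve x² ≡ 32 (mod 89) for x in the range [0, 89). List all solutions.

89 ≡ 1 (mod 4), so we find a root by search.
Trying successive values, 11² = 121 ≡ 32 (mod 89). The other root is 89 − 11 = 78.

11, 78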